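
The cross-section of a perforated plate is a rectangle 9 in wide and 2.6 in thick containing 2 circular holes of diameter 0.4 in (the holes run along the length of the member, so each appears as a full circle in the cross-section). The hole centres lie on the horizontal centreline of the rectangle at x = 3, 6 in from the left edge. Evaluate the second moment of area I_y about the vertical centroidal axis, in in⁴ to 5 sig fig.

I_y ≈ 157.38 in⁴

Decompose the section into non-overlapping parts with the origin at the bottom-left of its bounding rectangle.
Plate: 9 × 2.6, A = 23.4 in², x = 4.5 in, Ī = 157.95 in⁴.
Hole 1 (subtracted): ⌀0.4, A = 0.1256637 in², x = 3 in, Ī = 0.001256637 in⁴.
Hole 2 (subtracted): ⌀0.4, A = 0.1256637 in², x = 6 in, Ī = 0.001256637 in⁴.
By symmetry the centroid is at mid-width, x̄ = 4.5 in.
Transfer each piece to the vertical centroidal axis using Ī + A·d² with d = x − 4.5:
  plate: d = 0 in → contributes +157.95 in⁴
  hole 1: d = -1.5 in → contributes −0.284 in⁴
  hole 2: d = 1.5 in → contributes −0.284 in⁴
Total I = 157.382 in⁴.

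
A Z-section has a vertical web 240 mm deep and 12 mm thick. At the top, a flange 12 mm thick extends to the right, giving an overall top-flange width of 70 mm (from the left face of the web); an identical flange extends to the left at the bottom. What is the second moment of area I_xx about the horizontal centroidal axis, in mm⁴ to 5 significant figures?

I_xx ≈ 3.1931 × 10⁷ mm⁴

Decompose the section into non-overlapping parts with the origin at the bottom-left of its bounding rectangle.
Web: 12 × 240, A = 2 880 mm², y = 120 mm, Ī = 13 824 000 mm⁴.
Top flange (beyond web): 58 × 12, A = 696 mm², y = 234 mm, Ī = 8 352 mm⁴.
Bottom flange (beyond web): 58 × 12, A = 696 mm², y = 6 mm, Ī = 8 352 mm⁴.
Centroid: ȳ = ΣA·y / ΣA = 120 mm.
Transfer each piece to the horizontal centroidal axis using Ī + A·d² with d = y − 120:
  web: d = 0 mm → contributes +13 824 000 mm⁴
  top flange (beyond web): d = 114 mm → contributes +9 053 568 mm⁴
  bottom flange (beyond web): d = -114 mm → contributes +9 053 568 mm⁴
Total I = 31 931 136 mm⁴.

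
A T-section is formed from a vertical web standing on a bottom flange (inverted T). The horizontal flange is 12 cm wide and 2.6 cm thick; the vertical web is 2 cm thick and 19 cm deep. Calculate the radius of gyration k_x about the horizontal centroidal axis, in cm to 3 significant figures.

k_x ≈ 6.76 cm

Decompose the section into non-overlapping parts with the origin at the bottom-left of its bounding rectangle.
Flange: 12 × 2.6, A = 31.2 cm², y = 1.3 cm, Ī = 17.576 cm⁴.
Web: 2 × 19, A = 38 cm², y = 12.1 cm, Ī = 1143.2 cm⁴.
Centroid: ȳ = ΣA·y / ΣA = 7.2306 cm.
Transfer each piece to the horizontal centroidal axis using Ī + A·d² with d = y − 7.2306:
  flange: d = -5.9306 cm → contributes +1 115 cm⁴
  web: d = 4.8694 cm → contributes +2044.2 cm⁴
Total I = 3159.1 cm⁴.
Radius of gyration: k = √(I/A) = √(3159.1 / 69.2) = 6.7566 cm.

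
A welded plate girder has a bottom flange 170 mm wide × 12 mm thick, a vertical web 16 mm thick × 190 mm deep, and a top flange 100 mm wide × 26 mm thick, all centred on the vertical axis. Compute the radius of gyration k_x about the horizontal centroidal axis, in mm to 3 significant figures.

k_x ≈ 88.2 mm

Treat the section as a set of non-overlapping primitives; coordinates are from the bounding-box lower-left.
Bottom plate: 170 × 12, A = 2 040 mm², y = 6 mm, Ī = 24 480 mm⁴.
Web plate: 16 × 190, A = 3 040 mm², y = 107 mm, Ī = 9 145 333 mm⁴.
Top plate: 100 × 26, A = 2 600 mm², y = 215 mm, Ī = 146 467 mm⁴.
Centroid: ȳ = ΣA·y / ΣA = 116.73 mm.
Transfer each piece to the horizontal centroidal axis using Ī + A·d² with d = y − 116.73:
  bottom plate: d = -110.73 mm → contributes +25 039 168 mm⁴
  web plate: d = -9.7344 mm → contributes +9 433 398 mm⁴
  top plate: d = 98.266 mm → contributes +25 252 413 mm⁴
Total I = 59 724 978 mm⁴.
Radius of gyration: k = √(I/A) = √(59 724 978 / 7 680) = 88.186 mm.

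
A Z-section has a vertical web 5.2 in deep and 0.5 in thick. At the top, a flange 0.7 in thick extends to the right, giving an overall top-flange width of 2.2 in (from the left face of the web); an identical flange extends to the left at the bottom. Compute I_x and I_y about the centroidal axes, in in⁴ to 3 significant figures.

Break the section into simple shapes (no overlaps), measuring from the bottom-left corner of the bounding box.
Web: 0.5 × 5.2, A = 2.6 in², y = 2.6 in, Ī = 5.8587 in⁴.
Top flange (beyond web): 1.7 × 0.7, A = 1.19 in², y = 4.85 in, Ī = 0.048592 in⁴.
Bottom flange (beyond web): 1.7 × 0.7, A = 1.19 in², y = 0.35 in, Ī = 0.048592 in⁴.
Centroid: ȳ = ΣA·y / ΣA = 2.6 in.
Transfer each piece to the centroidal x-axis using Ī + A·d² with d = y − 2.6:
  web: d = 0 in → contributes +5.8587 in⁴
  top flange (beyond web): d = 2.25 in → contributes +6.073 in⁴
  bottom flange (beyond web): d = -2.25 in → contributes +6.073 in⁴
Total I = 18.005 in⁴.
For the y-axis: x̄ = 1.95 in.
Repeating about the centroidal y-axis gives I_y = 3.5072 in⁴.

I_x ≈ 18.0 in⁴, I_y ≈ 3.51 in⁴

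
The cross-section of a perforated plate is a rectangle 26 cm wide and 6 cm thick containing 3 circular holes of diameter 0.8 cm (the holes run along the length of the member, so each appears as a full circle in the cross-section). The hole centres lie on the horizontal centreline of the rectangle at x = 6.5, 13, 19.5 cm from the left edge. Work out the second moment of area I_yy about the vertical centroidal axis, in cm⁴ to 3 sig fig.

Treat the section as a set of non-overlapping primitives; coordinates are from the bounding-box lower-left.
Plate: 26 × 6, A = 156 cm², x = 13 cm, Ī = 8 788 cm⁴.
Hole 1 (subtracted): ⌀0.8, A = 0.50265 cm², x = 6.5 cm, Ī = 0.020106 cm⁴.
Hole 2 (subtracted): ⌀0.8, A = 0.50265 cm², x = 13 cm, Ī = 0.020106 cm⁴.
Hole 3 (subtracted): ⌀0.8, A = 0.50265 cm², x = 19.5 cm, Ī = 0.020106 cm⁴.
By symmetry the centroid is at mid-width, x̄ = 13 cm.
Transfer each piece to the vertical centroidal axis using Ī + A·d² with d = x − 13:
  plate: d = 0 cm → contributes +8 788 cm⁴
  hole 1: d = -6.5 cm → contributes −21.257 cm⁴
  hole 2: d = 0 cm → contributes −0.020106 cm⁴
  hole 3: d = 6.5 cm → contributes −21.257 cm⁴
Total I = 8745.5 cm⁴.

I_yy ≈ 8750 cm⁴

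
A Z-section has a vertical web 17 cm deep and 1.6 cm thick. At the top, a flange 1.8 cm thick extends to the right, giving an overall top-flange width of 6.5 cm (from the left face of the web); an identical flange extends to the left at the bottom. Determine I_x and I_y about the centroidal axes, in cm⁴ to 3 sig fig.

Split into non-overlapping primitives; take the origin at the lower-left of the bounding box.
Web: 1.6 × 17, A = 27.2 cm², y = 8.5 cm, Ī = 655.07 cm⁴.
Top flange (beyond web): 4.9 × 1.8, A = 8.82 cm², y = 16.1 cm, Ī = 2.3814 cm⁴.
Bottom flange (beyond web): 4.9 × 1.8, A = 8.82 cm², y = 0.9 cm, Ī = 2.3814 cm⁴.
Centroid: ȳ = ΣA·y / ΣA = 8.5 cm.
Transfer each piece to the centroidal x-axis using Ī + A·d² with d = y − 8.5:
  web: d = 0 cm → contributes +655.07 cm⁴
  top flange (beyond web): d = 7.6 cm → contributes +511.82 cm⁴
  bottom flange (beyond web): d = -7.6 cm → contributes +511.82 cm⁴
Total I = 1678.7 cm⁴.
For the y-axis: x̄ = 5.7 cm.
Repeating about the centroidal y-axis gives I_y = 227.42 cm⁴.

I_x ≈ 1680 cm⁴, I_y ≈ 227 cm⁴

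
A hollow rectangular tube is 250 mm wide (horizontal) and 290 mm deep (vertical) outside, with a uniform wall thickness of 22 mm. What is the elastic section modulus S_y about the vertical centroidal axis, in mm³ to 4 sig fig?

S_y ≈ 1.587 × 10⁶ mm³

Split into non-overlapping primitives; take the origin at the lower-left of the bounding box.
Outer rectangle: 250 × 290, A = 72 500 mm², x = 125 mm, Ī = 377 604 167 mm⁴.
Inner void (subtracted): 206 × 246, A = 50 676 mm², x = 125 mm, Ī = 179 207 228 mm⁴.
By symmetry the centroid is at mid-width, x̄ = 125 mm.
All pieces are centred on the vertical centroidal axis, so I = ΣĪ (holes subtracted) = 198 396 939 mm⁴.
Extreme fibre distance c = 125 mm; S = I/c = 1 587 176 mm³.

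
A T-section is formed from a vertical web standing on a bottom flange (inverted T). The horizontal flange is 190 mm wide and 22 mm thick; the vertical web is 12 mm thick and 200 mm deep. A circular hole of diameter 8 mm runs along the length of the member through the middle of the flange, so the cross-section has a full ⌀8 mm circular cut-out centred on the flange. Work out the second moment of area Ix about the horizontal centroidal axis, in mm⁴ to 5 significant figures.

Decompose the section into non-overlapping parts with the origin at the bottom-left of its bounding rectangle.
Flange: 190 × 22, A = 4 180 mm², y = 11 mm, Ī = 168593.3 mm⁴.
Web: 12 × 200, A = 2 400 mm², y = 122 mm, Ī = 8 000 000 mm⁴.
Hole (subtracted): ⌀8, A = 50.26548 mm², y = 11 mm, Ī = 201.0619 mm⁴.
Centroid: ȳ = ΣA·y / ΣA = 51.79798 mm.
Transfer each piece to the horizontal centroidal axis using Ī + A·d² with d = y − 51.79798:
  flange: d = -40.79798 mm → contributes +7 126 101 mm⁴
  web: d = 70.20202 mm → contributes +19 827 976 mm⁴
  hole: d = -40.79798 mm → contributes −83866.72 mm⁴
Total I = 26 870 210 mm⁴.

Ix ≈ 2.6870 × 10⁷ mm⁴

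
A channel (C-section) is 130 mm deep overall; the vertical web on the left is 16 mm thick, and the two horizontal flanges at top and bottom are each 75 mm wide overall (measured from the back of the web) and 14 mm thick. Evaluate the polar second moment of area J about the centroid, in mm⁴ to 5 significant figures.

Treat the section as a set of non-overlapping primitives; coordinates are from the bounding-box lower-left.
Web: 16 × 130, A = 2 080 mm², y = 65 mm, Ī = 2 929 333 mm⁴.
Top flange (beyond web): 59 × 14, A = 826 mm², y = 123 mm, Ī = 13491.33 mm⁴.
Bottom flange (beyond web): 59 × 14, A = 826 mm², y = 7 mm, Ī = 13491.33 mm⁴.
By symmetry the centroid is at mid-height, ȳ = 65 mm.
Transfer each piece to the centroidal x-axis using Ī + A·d² with d = y − 65:
  web: d = 0 mm → contributes +2 929 333 mm⁴
  top flange (beyond web): d = 58 mm → contributes +2 792 155 mm⁴
  bottom flange (beyond web): d = -58 mm → contributes +2 792 155 mm⁴
Total I = 8 513 644 mm⁴.
For the y-axis: x̄ = 24.59968 mm.
Repeating about the centroidal y-axis gives I_y = 1 818 366 mm⁴.
Polar second moment: J = I_x + I_y = 10 332 010 mm⁴.

J ≈ 1.0332 × 10⁷ mm⁴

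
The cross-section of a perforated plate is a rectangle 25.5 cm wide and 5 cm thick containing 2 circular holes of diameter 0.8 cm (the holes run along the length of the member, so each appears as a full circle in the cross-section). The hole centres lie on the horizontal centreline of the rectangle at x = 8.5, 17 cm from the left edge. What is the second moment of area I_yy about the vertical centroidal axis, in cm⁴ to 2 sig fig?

Decompose the section into non-overlapping parts with the origin at the bottom-left of its bounding rectangle.
Plate: 25.5 × 5, A = 127.5 cm², x = 12.75 cm, Ī = 6 909 cm⁴.
Hole 1 (subtracted): ⌀0.8, A = 0.5027 cm², x = 8.5 cm, Ī = 0.02011 cm⁴.
Hole 2 (subtracted): ⌀0.8, A = 0.5027 cm², x = 17 cm, Ī = 0.02011 cm⁴.
By symmetry the centroid is at mid-width, x̄ = 12.75 cm.
Transfer each piece to the vertical centroidal axis using Ī + A·d² with d = x − 12.75:
  plate: d = 0 cm → contributes +6 909 cm⁴
  hole 1: d = -4.25 cm → contributes −9.099 cm⁴
  hole 2: d = 4.25 cm → contributes −9.099 cm⁴
Total I = 6 891 cm⁴.

I_yy ≈ 6900 cm⁴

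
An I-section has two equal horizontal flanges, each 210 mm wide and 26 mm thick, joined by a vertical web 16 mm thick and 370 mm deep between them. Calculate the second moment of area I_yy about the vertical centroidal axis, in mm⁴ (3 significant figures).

Split into non-overlapping primitives; take the origin at the lower-left of the bounding box.
Bottom flange: 210 × 26, A = 5 460 mm², x = 105 mm, Ī = 20 065 500 mm⁴.
Web: 16 × 370, A = 5 920 mm², x = 105 mm, Ī = 126 293 mm⁴.
Top flange: 210 × 26, A = 5 460 mm², x = 105 mm, Ī = 20 065 500 mm⁴.
By symmetry the centroid is at mid-width, x̄ = 105 mm.
All pieces are centred on the vertical centroidal axis, so I = ΣĪ = 40 257 293 mm⁴.

I_yy ≈ 4.03 × 10⁷ mm⁴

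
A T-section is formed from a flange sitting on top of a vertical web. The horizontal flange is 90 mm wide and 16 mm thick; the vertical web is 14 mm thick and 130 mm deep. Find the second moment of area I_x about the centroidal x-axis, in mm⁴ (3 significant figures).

I_x ≈ 6.88 × 10⁶ mm⁴

Break the section into simple shapes (no overlaps), measuring from the bottom-left corner of the bounding box.
Flange: 90 × 16, A = 1 440 mm², y = 138 mm, Ī = 30 720 mm⁴.
Web: 14 × 130, A = 1 820 mm², y = 65 mm, Ī = 2 563 167 mm⁴.
Centroid: ȳ = ΣA·y / ΣA = 97.245 mm.
Transfer each piece to the centroidal x-axis using Ī + A·d² with d = y − 97.245:
  flange: d = 40.755 mm → contributes +2 422 470 mm⁴
  web: d = -32.245 mm → contributes +4 455 540 mm⁴
Total I = 6 878 010 mm⁴.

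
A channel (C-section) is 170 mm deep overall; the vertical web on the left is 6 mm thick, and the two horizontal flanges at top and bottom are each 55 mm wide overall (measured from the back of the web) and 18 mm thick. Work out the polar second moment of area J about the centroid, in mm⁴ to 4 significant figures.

J ≈ 1.354 × 10⁷ mm⁴

Split into non-overlapping primitives; take the origin at the lower-left of the bounding box.
Web: 6 × 170, A = 1 020 mm², y = 85 mm, Ī = 2 456 500 mm⁴.
Top flange (beyond web): 49 × 18, A = 882 mm², y = 161 mm, Ī = 23 814 mm⁴.
Bottom flange (beyond web): 49 × 18, A = 882 mm², y = 9 mm, Ī = 23 814 mm⁴.
By symmetry the centroid is at mid-height, ȳ = 85 mm.
Transfer each piece to the centroidal x-axis using Ī + A·d² with d = y − 85:
  web: d = 0 mm → contributes +2 456 500 mm⁴
  top flange (beyond web): d = 76 mm → contributes +5 118 246 mm⁴
  bottom flange (beyond web): d = -76 mm → contributes +5 118 246 mm⁴
Total I = 12 692 992 mm⁴.
For the y-axis: x̄ = 20.4246 mm.
Repeating about the centroidal y-axis gives I_y = 844 766 mm⁴.
Polar second moment: J = I_x + I_y = 13 537 758 mm⁴.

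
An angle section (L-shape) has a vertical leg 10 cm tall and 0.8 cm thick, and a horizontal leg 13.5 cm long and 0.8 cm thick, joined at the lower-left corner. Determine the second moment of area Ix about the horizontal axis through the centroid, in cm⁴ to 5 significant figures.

Break the section into simple shapes (no overlaps), measuring from the bottom-left corner of the bounding box.
Vertical leg: 0.8 × 10, A = 8 cm², y = 5 cm, Ī = 66.66667 cm⁴.
Horizontal leg (remainder): 12.7 × 0.8, A = 10.16 cm², y = 0.4 cm, Ī = 0.5418667 cm⁴.
Centroid: ȳ = ΣA·y / ΣA = 2.426432 cm.
Transfer each piece to the horizontal axis through the centroid using Ī + A·d² with d = y − 2.426432:
  vertical leg: d = 2.573568 cm → contributes +119.6527 cm⁴
  horizontal leg (remainder): d = -2.026432 cm → contributes +42.26315 cm⁴
Total I = 161.9158 cm⁴.

Ix ≈ 161.92 cm⁴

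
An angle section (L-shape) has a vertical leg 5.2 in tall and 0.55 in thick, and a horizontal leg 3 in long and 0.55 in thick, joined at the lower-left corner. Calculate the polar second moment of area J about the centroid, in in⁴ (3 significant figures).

Split into non-overlapping primitives; take the origin at the lower-left of the bounding box.
Vertical leg: 0.55 × 5.2, A = 2.86 in², y = 2.6 in, Ī = 6.4445 in⁴.
Horizontal leg (remainder): 2.45 × 0.55, A = 1.3475 in², y = 0.275 in, Ī = 0.033968 in⁴.
Centroid: ȳ = ΣA·y / ΣA = 1.8554 in.
Transfer each piece to the centroidal x-axis using Ī + A·d² with d = y − 1.8554:
  vertical leg: d = 0.74461 in → contributes +8.0302 in⁴
  horizontal leg (remainder): d = -1.5804 in → contributes +3.3995 in⁴
Total I = 11.43 in⁴.
For the y-axis: x̄ = 0.75539 in.
Repeating about the centroidal y-axis gives I_y = 2.807 in⁴.
Polar second moment: J = I_x + I_y = 14.237 in⁴.

J ≈ 14.2 in⁴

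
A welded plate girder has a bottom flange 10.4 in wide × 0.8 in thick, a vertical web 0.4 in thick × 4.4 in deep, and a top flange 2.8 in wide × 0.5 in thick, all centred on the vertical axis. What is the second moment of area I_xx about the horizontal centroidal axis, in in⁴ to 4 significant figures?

Break the section into simple shapes (no overlaps), measuring from the bottom-left corner of the bounding box.
Bottom plate: 10.4 × 0.8, A = 8.32 in², y = 0.4 in, Ī = 0.443733 in⁴.
Web plate: 0.4 × 4.4, A = 1.76 in², y = 3 in, Ī = 2.83947 in⁴.
Top plate: 2.8 × 0.5, A = 1.4 in², y = 5.45 in, Ī = 0.0291667 in⁴.
Centroid: ȳ = ΣA·y / ΣA = 1.41446 in.
Transfer each piece to the horizontal centroidal axis using Ī + A·d² with d = y − 1.41446:
  bottom plate: d = -1.01446 in → contributes +9.00609 in⁴
  web plate: d = 1.58554 in → contributes +7.264 in⁴
  top plate: d = 4.03554 in → contributes +22.829 in⁴
Total I = 39.0991 in⁴.

I_xx ≈ 39.10 in⁴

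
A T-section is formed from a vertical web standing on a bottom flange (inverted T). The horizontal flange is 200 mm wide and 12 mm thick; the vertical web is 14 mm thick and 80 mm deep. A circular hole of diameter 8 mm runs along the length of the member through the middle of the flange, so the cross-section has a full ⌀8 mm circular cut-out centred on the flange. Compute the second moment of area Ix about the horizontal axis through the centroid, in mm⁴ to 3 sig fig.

Break the section into simple shapes (no overlaps), measuring from the bottom-left corner of the bounding box.
Flange: 200 × 12, A = 2 400 mm², y = 6 mm, Ī = 28 800 mm⁴.
Web: 14 × 80, A = 1 120 mm², y = 52 mm, Ī = 597 333 mm⁴.
Hole (subtracted): ⌀8, A = 50.265 mm², y = 6 mm, Ī = 201.06 mm⁴.
Centroid: ȳ = ΣA·y / ΣA = 20.848 mm.
Transfer each piece to the horizontal axis through the centroid using Ī + A·d² with d = y − 20.848:
  flange: d = -14.848 mm → contributes +557 940 mm⁴
  web: d = 31.152 mm → contributes +1 684 206 mm⁴
  hole: d = -14.848 mm → contributes −11 283 mm⁴
Total I = 2 230 863 mm⁴.

Ix ≈ 2.23 × 10⁶ mm⁴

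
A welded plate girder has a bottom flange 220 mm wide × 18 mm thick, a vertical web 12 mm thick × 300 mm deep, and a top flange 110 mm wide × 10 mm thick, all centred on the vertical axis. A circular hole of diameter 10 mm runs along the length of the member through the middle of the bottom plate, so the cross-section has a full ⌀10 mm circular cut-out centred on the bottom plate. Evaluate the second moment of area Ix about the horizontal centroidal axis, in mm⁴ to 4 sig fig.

Break the section into simple shapes (no overlaps), measuring from the bottom-left corner of the bounding box.
Bottom plate: 220 × 18, A = 3 960 mm², y = 9 mm, Ī = 106 920 mm⁴.
Web plate: 12 × 300, A = 3 600 mm², y = 168 mm, Ī = 27 000 000 mm⁴.
Top plate: 110 × 10, A = 1 100 mm², y = 323 mm, Ī = 9166.67 mm⁴.
Hole (subtracted): ⌀10, A = 78.5398 mm², y = 9 mm, Ī = 490.874 mm⁴.
Centroid: ȳ = ΣA·y / ΣA = 115.951 mm.
Transfer each piece to the horizontal centroidal axis using Ī + A·d² with d = y − 115.951:
  bottom plate: d = -106.951 mm → contributes +45 403 865 mm⁴
  web plate: d = 52.0485 mm → contributes +36 752 569 mm⁴
  top plate: d = 207.049 mm → contributes +47 165 158 mm⁴
  hole: d = -106.951 mm → contributes −898 878 mm⁴
Total I = 128 422 713 mm⁴.

Ix ≈ 1.284 × 10⁸ mm⁴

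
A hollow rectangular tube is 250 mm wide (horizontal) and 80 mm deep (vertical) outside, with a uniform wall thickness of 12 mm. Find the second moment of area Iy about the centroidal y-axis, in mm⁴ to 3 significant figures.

Iy ≈ 5.03 × 10⁷ mm⁴

Split into non-overlapping primitives; take the origin at the lower-left of the bounding box.
Outer rectangle: 250 × 80, A = 20 000 mm², x = 125 mm, Ī = 104 166 667 mm⁴.
Inner void (subtracted): 226 × 56, A = 12 656 mm², x = 125 mm, Ī = 53 868 155 mm⁴.
By symmetry the centroid is at mid-width, x̄ = 125 mm.
All pieces are centred on the centroidal y-axis, so I = ΣĪ (holes subtracted) = 50 298 512 mm⁴.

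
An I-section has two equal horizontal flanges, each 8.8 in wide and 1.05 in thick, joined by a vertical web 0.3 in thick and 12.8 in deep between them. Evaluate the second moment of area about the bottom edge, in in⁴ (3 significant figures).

Break the section into simple shapes (no overlaps), measuring from the bottom-left corner of the bounding box.
Bottom flange: 8.8 × 1.05, A = 9.24 in², y = 0.525 in, Ī = 0.84893 in⁴.
Web: 0.3 × 12.8, A = 3.84 in², y = 7.45 in, Ī = 52.429 in⁴.
Top flange: 8.8 × 1.05, A = 9.24 in², y = 14.375 in, Ī = 0.84893 in⁴.
Transfer each piece to the base of the section using Ī + A·d² with d = y − 0:
  bottom flange: d = 0.525 in → contributes +3.3957 in⁴
  web: d = 7.45 in → contributes +265.56 in⁴
  top flange: d = 14.375 in → contributes +1910.2 in⁴
Total I = 2179.2 in⁴.

I_base ≈ 2180 in⁴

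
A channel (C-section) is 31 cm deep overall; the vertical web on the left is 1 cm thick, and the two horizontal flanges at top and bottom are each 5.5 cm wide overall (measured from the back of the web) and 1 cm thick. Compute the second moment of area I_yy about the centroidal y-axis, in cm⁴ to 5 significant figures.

I_yy ≈ 70.519 cm⁴

Treat the section as a set of non-overlapping primitives; coordinates are from the bounding-box lower-left.
Web: 1 × 31, A = 31 cm², x = 0.5 cm, Ī = 2.583333 cm⁴.
Top flange (beyond web): 4.5 × 1, A = 4.5 cm², x = 3.25 cm, Ī = 7.59375 cm⁴.
Bottom flange (beyond web): 4.5 × 1, A = 4.5 cm², x = 3.25 cm, Ī = 7.59375 cm⁴.
Centroid: x̄ = ΣA·x / ΣA = 1.11875 cm.
Transfer each piece to the centroidal y-axis using Ī + A·d² with d = x − 1.11875:
  web: d = -0.61875 cm → contributes +14.45173 cm⁴
  top flange (beyond web): d = 2.13125 cm → contributes +28.03377 cm⁴
  bottom flange (beyond web): d = 2.13125 cm → contributes +28.03377 cm⁴
Total I = 70.51927 cm⁴.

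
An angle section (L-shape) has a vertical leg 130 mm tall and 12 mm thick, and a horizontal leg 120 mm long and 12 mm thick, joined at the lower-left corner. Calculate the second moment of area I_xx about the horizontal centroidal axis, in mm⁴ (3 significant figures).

Break the section into simple shapes (no overlaps), measuring from the bottom-left corner of the bounding box.
Vertical leg: 12 × 130, A = 1 560 mm², y = 65 mm, Ī = 2 197 000 mm⁴.
Horizontal leg (remainder): 108 × 12, A = 1 296 mm², y = 6 mm, Ī = 15 552 mm⁴.
Centroid: ȳ = ΣA·y / ΣA = 38.227 mm.
Transfer each piece to the horizontal centroidal axis using Ī + A·d² with d = y − 38.227:
  vertical leg: d = 26.773 mm → contributes +3 315 207 mm⁴
  horizontal leg (remainder): d = -32.227 mm → contributes +1 361 542 mm⁴
Total I = 4 676 749 mm⁴.

I_xx ≈ 4.68 × 10⁶ mm⁴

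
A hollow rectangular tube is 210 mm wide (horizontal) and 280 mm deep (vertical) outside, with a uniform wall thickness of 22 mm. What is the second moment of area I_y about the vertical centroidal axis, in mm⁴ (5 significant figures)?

I_y ≈ 1.2613 × 10⁸ mm⁴

Break the section into simple shapes (no overlaps), measuring from the bottom-left corner of the bounding box.
Outer rectangle: 210 × 280, A = 58 800 mm², x = 105 mm, Ī = 216 090 000 mm⁴.
Inner void (subtracted): 166 × 236, A = 39 176 mm², x = 105 mm, Ī = 89 961 155 mm⁴.
By symmetry the centroid is at mid-width, x̄ = 105 mm.
All pieces are centred on the vertical centroidal axis, so I = ΣĪ (holes subtracted) = 126 128 845 mm⁴.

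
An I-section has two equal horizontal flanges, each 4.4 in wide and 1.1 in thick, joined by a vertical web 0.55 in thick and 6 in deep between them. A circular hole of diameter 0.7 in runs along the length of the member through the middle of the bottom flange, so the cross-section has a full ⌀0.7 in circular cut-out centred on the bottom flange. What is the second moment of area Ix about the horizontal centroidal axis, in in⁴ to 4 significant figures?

Break the section into simple shapes (no overlaps), measuring from the bottom-left corner of the bounding box.
Bottom flange: 4.4 × 1.1, A = 4.84 in², y = 0.55 in, Ī = 0.488033 in⁴.
Web: 0.55 × 6, A = 3.3 in², y = 4.1 in, Ī = 9.9 in⁴.
Top flange: 4.4 × 1.1, A = 4.84 in², y = 7.65 in, Ī = 0.488033 in⁴.
Hole (subtracted): ⌀0.7, A = 0.384845 in², y = 0.55 in, Ī = 0.0117859 in⁴.
Centroid: ȳ = ΣA·y / ΣA = 4.20847 in.
Transfer each piece to the horizontal centroidal axis using Ī + A·d² with d = y − 4.20847:
  bottom flange: d = -3.65847 in → contributes +65.2686 in⁴
  web: d = -0.10847 in → contributes +9.93883 in⁴
  top flange: d = 3.44153 in → contributes +57.8136 in⁴
  hole: d = -3.65847 in → contributes −5.16271 in⁴
Total I = 127.858 in⁴.

Ix ≈ 127.9 in⁴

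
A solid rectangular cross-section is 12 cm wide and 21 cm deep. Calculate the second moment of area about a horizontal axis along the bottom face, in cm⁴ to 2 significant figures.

The section: 12 × 21, A = 252 cm², y = 10.5 cm, Ī = 9 261 cm⁴.
Transfer it to the base of the section using Ī + A·d² with d = y − 0:
  the section: d = 10.5 cm → contributes +37 044 cm⁴
Total I = 37 044 cm⁴.

I_base ≈ 3.7 × 10⁴ cm⁴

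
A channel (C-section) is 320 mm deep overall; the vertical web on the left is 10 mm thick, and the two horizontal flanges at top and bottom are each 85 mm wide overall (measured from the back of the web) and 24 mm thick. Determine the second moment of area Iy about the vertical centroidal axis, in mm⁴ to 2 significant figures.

Split into non-overlapping primitives; take the origin at the lower-left of the bounding box.
Web: 10 × 320, A = 3 200 mm², x = 5 mm, Ī = 26 667 mm⁴.
Top flange (beyond web): 75 × 24, A = 1 800 mm², x = 47.5 mm, Ī = 843 750 mm⁴.
Bottom flange (beyond web): 75 × 24, A = 1 800 mm², x = 47.5 mm, Ī = 843 750 mm⁴.
Centroid: x̄ = ΣA·x / ΣA = 27.5 mm.
Transfer each piece to the vertical centroidal axis using Ī + A·d² with d = x − 27.5:
  web: d = -22.5 mm → contributes +1 646 667 mm⁴
  top flange (beyond web): d = 20 mm → contributes +1 563 750 mm⁴
  bottom flange (beyond web): d = 20 mm → contributes +1 563 750 mm⁴
Total I = 4 774 167 mm⁴.

Iy ≈ 4.8 × 10⁶ mm⁴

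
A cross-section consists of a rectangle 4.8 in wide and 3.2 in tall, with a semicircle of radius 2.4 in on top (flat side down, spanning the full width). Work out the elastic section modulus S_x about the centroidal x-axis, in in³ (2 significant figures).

S_x ≈ 18 in³

Decompose the section into non-overlapping parts with the origin at the bottom-left of its bounding rectangle.
Rectangular body: 4.8 × 3.2, A = 15.36 in², y = 1.6 in, Ī = 13.11 in⁴.
Semicircular cap: semicircle r = 2.4, A = 9.048 in², y = 4.219 in, Ī = 3.641 in⁴.
Centroid: ȳ = ΣA·y / ΣA = 2.571 in.
Transfer each piece to the centroidal x-axis using Ī + A·d² with d = y − 2.571:
  rectangular body: d = -0.9707 in → contributes +27.58 in⁴
  semicircular cap: d = 1.648 in → contributes +28.21 in⁴
Total I = 55.79 in⁴.
Extreme fibre distance c = 3.029 in; S = I/c = 18.42 in³.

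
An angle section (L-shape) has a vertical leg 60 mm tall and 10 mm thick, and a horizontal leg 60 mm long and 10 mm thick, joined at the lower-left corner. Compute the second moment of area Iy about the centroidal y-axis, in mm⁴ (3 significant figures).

Iy ≈ 3.55 × 10⁵ mm⁴

Break the section into simple shapes (no overlaps), measuring from the bottom-left corner of the bounding box.
Vertical leg: 10 × 60, A = 600 mm², x = 5 mm, Ī = 5 000 mm⁴.
Horizontal leg (remainder): 50 × 10, A = 500 mm², x = 35 mm, Ī = 104 167 mm⁴.
Centroid: x̄ = ΣA·x / ΣA = 18.636 mm.
Transfer each piece to the centroidal y-axis using Ī + A·d² with d = x − 18.636:
  vertical leg: d = -13.636 mm → contributes +116 570 mm⁴
  horizontal leg (remainder): d = 16.364 mm → contributes +238 051 mm⁴
Total I = 354 621 mm⁴.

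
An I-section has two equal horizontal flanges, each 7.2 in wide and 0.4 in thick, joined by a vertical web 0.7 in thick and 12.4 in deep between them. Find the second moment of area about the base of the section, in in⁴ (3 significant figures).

Treat the section as a set of non-overlapping primitives; coordinates are from the bounding-box lower-left.
Bottom flange: 7.2 × 0.4, A = 2.88 in², y = 0.2 in, Ī = 0.0384 in⁴.
Web: 0.7 × 12.4, A = 8.68 in², y = 6.6 in, Ī = 111.22 in⁴.
Top flange: 7.2 × 0.4, A = 2.88 in², y = 13 in, Ī = 0.0384 in⁴.
Transfer each piece to a horizontal axis along the bottom face using Ī + A·d² with d = y − 0:
  bottom flange: d = 0.2 in → contributes +0.1536 in⁴
  web: d = 6.6 in → contributes +489.32 in⁴
  top flange: d = 13 in → contributes +486.76 in⁴
Total I = 976.23 in⁴.

I_base ≈ 976 in⁴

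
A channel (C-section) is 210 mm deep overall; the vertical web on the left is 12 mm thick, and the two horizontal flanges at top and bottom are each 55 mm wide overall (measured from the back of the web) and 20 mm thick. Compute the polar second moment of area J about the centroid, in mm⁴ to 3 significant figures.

J ≈ 2.59 × 10⁷ mm⁴

Break the section into simple shapes (no overlaps), measuring from the bottom-left corner of the bounding box.
Web: 12 × 210, A = 2 520 mm², y = 105 mm, Ī = 9 261 000 mm⁴.
Top flange (beyond web): 43 × 20, A = 860 mm², y = 200 mm, Ī = 28 667 mm⁴.
Bottom flange (beyond web): 43 × 20, A = 860 mm², y = 10 mm, Ī = 28 667 mm⁴.
By symmetry the centroid is at mid-height, ȳ = 105 mm.
Transfer each piece to the centroidal x-axis using Ī + A·d² with d = y − 105:
  web: d = 0 mm → contributes +9 261 000 mm⁴
  top flange (beyond web): d = 95 mm → contributes +7 790 167 mm⁴
  bottom flange (beyond web): d = -95 mm → contributes +7 790 167 mm⁴
Total I = 24 841 333 mm⁴.
For the y-axis: x̄ = 17.156 mm.
Repeating about the centroidal y-axis gives I_y = 1 068 351 mm⁴.
Polar second moment: J = I_x + I_y = 25 909 684 mm⁴.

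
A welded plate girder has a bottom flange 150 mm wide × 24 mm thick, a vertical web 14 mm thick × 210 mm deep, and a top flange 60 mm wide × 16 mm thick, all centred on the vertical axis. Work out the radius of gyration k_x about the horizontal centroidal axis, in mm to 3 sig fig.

k_x ≈ 89.1 mm

Treat the section as a set of non-overlapping primitives; coordinates are from the bounding-box lower-left.
Bottom plate: 150 × 24, A = 3 600 mm², y = 12 mm, Ī = 172 800 mm⁴.
Web plate: 14 × 210, A = 2 940 mm², y = 129 mm, Ī = 10 804 500 mm⁴.
Top plate: 60 × 16, A = 960 mm², y = 242 mm, Ī = 20 480 mm⁴.
Centroid: ȳ = ΣA·y / ΣA = 87.304 mm.
Transfer each piece to the horizontal centroidal axis using Ī + A·d² with d = y − 87.304:
  bottom plate: d = -75.304 mm → contributes +20 587 293 mm⁴
  web plate: d = 41.696 mm → contributes +15 915 856 mm⁴
  top plate: d = 154.7 mm → contributes +22 994 098 mm⁴
Total I = 59 497 247 mm⁴.
Radius of gyration: k = √(I/A) = √(59 497 247 / 7 500) = 89.067 mm.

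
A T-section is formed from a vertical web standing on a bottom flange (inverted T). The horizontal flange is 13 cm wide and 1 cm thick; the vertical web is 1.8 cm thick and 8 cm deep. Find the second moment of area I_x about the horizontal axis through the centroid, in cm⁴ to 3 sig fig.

I_x ≈ 216 cm⁴

Treat the section as a set of non-overlapping primitives; coordinates are from the bounding-box lower-left.
Flange: 13 × 1, A = 13 cm², y = 0.5 cm, Ī = 1.0833 cm⁴.
Web: 1.8 × 8, A = 14.4 cm², y = 5 cm, Ī = 76.8 cm⁴.
Centroid: ȳ = ΣA·y / ΣA = 2.865 cm.
Transfer each piece to the horizontal axis through the centroid using Ī + A·d² with d = y − 2.865:
  flange: d = -2.365 cm → contributes +73.793 cm⁴
  web: d = 2.135 cm → contributes +142.44 cm⁴
Total I = 216.23 cm⁴.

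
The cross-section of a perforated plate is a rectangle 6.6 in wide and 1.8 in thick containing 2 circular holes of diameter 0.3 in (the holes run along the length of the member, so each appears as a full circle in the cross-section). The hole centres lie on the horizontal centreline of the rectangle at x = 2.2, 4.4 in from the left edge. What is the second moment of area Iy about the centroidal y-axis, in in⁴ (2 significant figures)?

Break the section into simple shapes (no overlaps), measuring from the bottom-left corner of the bounding box.
Plate: 6.6 × 1.8, A = 11.88 in², x = 3.3 in, Ī = 43.12 in⁴.
Hole 1 (subtracted): ⌀0.3, A = 0.07069 in², x = 2.2 in, Ī = 0.0003976 in⁴.
Hole 2 (subtracted): ⌀0.3, A = 0.07069 in², x = 4.4 in, Ī = 0.0003976 in⁴.
By symmetry the centroid is at mid-width, x̄ = 3.3 in.
Transfer each piece to the centroidal y-axis using Ī + A·d² with d = x − 3.3:
  plate: d = 0 in → contributes +43.12 in⁴
  hole 1: d = -1.1 in → contributes −0.08593 in⁴
  hole 2: d = 1.1 in → contributes −0.08593 in⁴
Total I = 42.95 in⁴.

Iy ≈ 43 in⁴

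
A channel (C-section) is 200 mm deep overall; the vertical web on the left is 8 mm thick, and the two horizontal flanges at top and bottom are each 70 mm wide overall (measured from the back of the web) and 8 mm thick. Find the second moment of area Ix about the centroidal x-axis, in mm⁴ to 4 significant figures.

Ix ≈ 1.448 × 10⁷ mm⁴

Break the section into simple shapes (no overlaps), measuring from the bottom-left corner of the bounding box.
Web: 8 × 200, A = 1 600 mm², y = 100 mm, Ī = 5 333 333 mm⁴.
Top flange (beyond web): 62 × 8, A = 496 mm², y = 196 mm, Ī = 2645.33 mm⁴.
Bottom flange (beyond web): 62 × 8, A = 496 mm², y = 4 mm, Ī = 2645.33 mm⁴.
By symmetry the centroid is at mid-height, ȳ = 100 mm.
Transfer each piece to the centroidal x-axis using Ī + A·d² with d = y − 100:
  web: d = 0 mm → contributes +5 333 333 mm⁴
  top flange (beyond web): d = 96 mm → contributes +4 573 781 mm⁴
  bottom flange (beyond web): d = -96 mm → contributes +4 573 781 mm⁴
Total I = 14 480 896 mm⁴.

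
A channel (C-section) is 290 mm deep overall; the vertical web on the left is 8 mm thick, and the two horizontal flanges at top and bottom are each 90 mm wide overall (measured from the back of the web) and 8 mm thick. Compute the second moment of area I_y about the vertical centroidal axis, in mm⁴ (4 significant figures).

I_y ≈ 2.445 × 10⁶ mm⁴

Split into non-overlapping primitives; take the origin at the lower-left of the bounding box.
Web: 8 × 290, A = 2 320 mm², x = 4 mm, Ī = 12373.3 mm⁴.
Top flange (beyond web): 82 × 8, A = 656 mm², x = 49 mm, Ī = 367 579 mm⁴.
Bottom flange (beyond web): 82 × 8, A = 656 mm², x = 49 mm, Ī = 367 579 mm⁴.
Centroid: x̄ = ΣA·x / ΣA = 20.2555 mm.
Transfer each piece to the vertical centroidal axis using Ī + A·d² with d = x − 20.2555:
  web: d = -16.2555 mm → contributes +625 414 mm⁴
  top flange (beyond web): d = 28.7445 mm → contributes +909 596 mm⁴
  bottom flange (beyond web): d = 28.7445 mm → contributes +909 596 mm⁴
Total I = 2 444 606 mm⁴.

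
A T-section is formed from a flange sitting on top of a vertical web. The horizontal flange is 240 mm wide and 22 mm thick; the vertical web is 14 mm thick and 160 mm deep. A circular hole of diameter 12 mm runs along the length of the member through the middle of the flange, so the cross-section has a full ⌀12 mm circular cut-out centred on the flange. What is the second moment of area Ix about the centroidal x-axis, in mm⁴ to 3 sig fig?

Ix ≈ 1.79 × 10⁷ mm⁴

Decompose the section into non-overlapping parts with the origin at the bottom-left of its bounding rectangle.
Flange: 240 × 22, A = 5 280 mm², y = 171 mm, Ī = 212 960 mm⁴.
Web: 14 × 160, A = 2 240 mm², y = 80 mm, Ī = 4 778 667 mm⁴.
Hole (subtracted): ⌀12, A = 113.1 mm², y = 171 mm, Ī = 1017.9 mm⁴.
Centroid: ȳ = ΣA·y / ΣA = 143.48 mm.
Transfer each piece to the centroidal x-axis using Ī + A·d² with d = y − 143.48:
  flange: d = 27.52 mm → contributes +4 211 850 mm⁴
  web: d = -63.48 mm → contributes +13 805 140 mm⁴
  hole: d = 27.52 mm → contributes −86 674 mm⁴
Total I = 17 930 316 mm⁴.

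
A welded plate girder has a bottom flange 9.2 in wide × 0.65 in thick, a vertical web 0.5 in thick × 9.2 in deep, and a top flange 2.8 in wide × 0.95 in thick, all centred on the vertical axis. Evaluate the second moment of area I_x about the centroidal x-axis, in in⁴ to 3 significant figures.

Treat the section as a set of non-overlapping primitives; coordinates are from the bounding-box lower-left.
Bottom plate: 9.2 × 0.65, A = 5.98 in², y = 0.325 in, Ī = 0.21055 in⁴.
Web plate: 0.5 × 9.2, A = 4.6 in², y = 5.25 in, Ī = 32.445 in⁴.
Top plate: 2.8 × 0.95, A = 2.66 in², y = 10.325 in, Ī = 0.20005 in⁴.
Centroid: ȳ = ΣA·y / ΣA = 4.0452 in.
Transfer each piece to the centroidal x-axis using Ī + A·d² with d = y − 4.0452:
  bottom plate: d = -3.7202 in → contributes +82.972 in⁴
  web plate: d = 1.2048 in → contributes +39.123 in⁴
  top plate: d = 6.2798 in → contributes +105.1 in⁴
Total I = 227.2 in⁴.

I_x ≈ 227 in⁴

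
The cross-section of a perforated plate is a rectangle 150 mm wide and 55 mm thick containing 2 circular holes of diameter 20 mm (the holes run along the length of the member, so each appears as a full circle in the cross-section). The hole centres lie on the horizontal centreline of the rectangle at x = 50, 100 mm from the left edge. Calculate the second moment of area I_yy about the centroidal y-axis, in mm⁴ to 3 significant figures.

I_yy ≈ 1.51 × 10⁷ mm⁴

Treat the section as a set of non-overlapping primitives; coordinates are from the bounding-box lower-left.
Plate: 150 × 55, A = 8 250 mm², x = 75 mm, Ī = 15 468 750 mm⁴.
Hole 1 (subtracted): ⌀20, A = 314.16 mm², x = 50 mm, Ī = 7 854 mm⁴.
Hole 2 (subtracted): ⌀20, A = 314.16 mm², x = 100 mm, Ī = 7 854 mm⁴.
By symmetry the centroid is at mid-width, x̄ = 75 mm.
Transfer each piece to the centroidal y-axis using Ī + A·d² with d = x − 75:
  plate: d = 0 mm → contributes +15 468 750 mm⁴
  hole 1: d = -25 mm → contributes −204 204 mm⁴
  hole 2: d = 25 mm → contributes −204 204 mm⁴
Total I = 15 060 343 mm⁴.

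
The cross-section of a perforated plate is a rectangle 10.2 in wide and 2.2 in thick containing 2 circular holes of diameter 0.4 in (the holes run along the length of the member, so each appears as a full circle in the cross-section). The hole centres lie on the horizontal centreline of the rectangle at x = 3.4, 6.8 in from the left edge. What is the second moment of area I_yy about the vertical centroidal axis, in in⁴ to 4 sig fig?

Treat the section as a set of non-overlapping primitives; coordinates are from the bounding-box lower-left.
Plate: 10.2 × 2.2, A = 22.44 in², x = 5.1 in, Ī = 194.555 in⁴.
Hole 1 (subtracted): ⌀0.4, A = 0.125664 in², x = 3.4 in, Ī = 0.00125664 in⁴.
Hole 2 (subtracted): ⌀0.4, A = 0.125664 in², x = 6.8 in, Ī = 0.00125664 in⁴.
By symmetry the centroid is at mid-width, x̄ = 5.1 in.
Transfer each piece to the vertical centroidal axis using Ī + A·d² with d = x − 5.1:
  plate: d = 0 in → contributes +194.555 in⁴
  hole 1: d = -1.7 in → contributes −0.364425 in⁴
  hole 2: d = 1.7 in → contributes −0.364425 in⁴
Total I = 193.826 in⁴.

I_yy ≈ 193.8 in⁴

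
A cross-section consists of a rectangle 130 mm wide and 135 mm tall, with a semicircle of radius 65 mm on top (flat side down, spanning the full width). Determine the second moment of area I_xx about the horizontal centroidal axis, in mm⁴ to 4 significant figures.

Split into non-overlapping primitives; take the origin at the lower-left of the bounding box.
Rectangular body: 130 × 135, A = 17 550 mm², y = 67.5 mm, Ī = 26 654 063 mm⁴.
Semicircular cap: semicircle r = 65, A = 6636.61 mm², y = 162.587 mm, Ī = 1 959 230 mm⁴.
Centroid: ȳ = ΣA·y / ΣA = 93.5911 mm.
Transfer each piece to the horizontal centroidal axis using Ī + A·d² with d = y − 93.5911:
  rectangular body: d = -26.0911 mm → contributes +38 601 125 mm⁴
  semicircular cap: d = 68.9958 mm → contributes +33 552 287 mm⁴
Total I = 72 153 412 mm⁴.

I_xx ≈ 7.215 × 10⁷ mm⁴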